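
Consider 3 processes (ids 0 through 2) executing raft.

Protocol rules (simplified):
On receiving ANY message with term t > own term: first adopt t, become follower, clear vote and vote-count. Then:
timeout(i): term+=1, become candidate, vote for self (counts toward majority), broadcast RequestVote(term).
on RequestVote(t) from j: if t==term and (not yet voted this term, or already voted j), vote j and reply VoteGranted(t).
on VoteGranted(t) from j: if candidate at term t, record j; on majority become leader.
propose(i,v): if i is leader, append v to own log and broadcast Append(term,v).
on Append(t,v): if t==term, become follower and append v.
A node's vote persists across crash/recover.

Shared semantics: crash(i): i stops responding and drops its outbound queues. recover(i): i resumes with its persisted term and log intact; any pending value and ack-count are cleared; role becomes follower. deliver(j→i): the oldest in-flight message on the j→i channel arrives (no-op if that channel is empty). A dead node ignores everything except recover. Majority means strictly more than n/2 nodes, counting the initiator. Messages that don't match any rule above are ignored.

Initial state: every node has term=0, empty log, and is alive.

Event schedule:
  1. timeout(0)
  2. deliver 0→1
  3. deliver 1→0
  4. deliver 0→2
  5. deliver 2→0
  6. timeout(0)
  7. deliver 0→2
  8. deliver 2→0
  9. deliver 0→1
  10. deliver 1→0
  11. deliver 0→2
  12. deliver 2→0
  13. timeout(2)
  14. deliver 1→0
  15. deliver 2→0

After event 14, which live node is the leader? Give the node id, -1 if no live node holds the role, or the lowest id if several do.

0

after 1 — timeout(0): n0:cand/t1/[-]
after 2 — deliver 0→1: n1:foll/t1/[-]
after 3 — deliver 1→0: n0:lead/t1/[-]
after 4 — deliver 0→2: n2:foll/t1/[-]
after 5 — deliver 2→0: ·
after 6 — timeout(0): n0:cand/t2/[-]
after 7 — deliver 0→2: n2:foll/t2/[-]
after 8 — deliver 2→0: n0:lead/t2/[-]
after 9 — deliver 0→1: n1:foll/t2/[-]
after 10 — deliver 1→0: ·
after 11 — deliver 0→2: ·
after 12 — deliver 2→0: ·
after 13 — timeout(2): n2:cand/t3/[-]
after 14 — deliver 1→0: ·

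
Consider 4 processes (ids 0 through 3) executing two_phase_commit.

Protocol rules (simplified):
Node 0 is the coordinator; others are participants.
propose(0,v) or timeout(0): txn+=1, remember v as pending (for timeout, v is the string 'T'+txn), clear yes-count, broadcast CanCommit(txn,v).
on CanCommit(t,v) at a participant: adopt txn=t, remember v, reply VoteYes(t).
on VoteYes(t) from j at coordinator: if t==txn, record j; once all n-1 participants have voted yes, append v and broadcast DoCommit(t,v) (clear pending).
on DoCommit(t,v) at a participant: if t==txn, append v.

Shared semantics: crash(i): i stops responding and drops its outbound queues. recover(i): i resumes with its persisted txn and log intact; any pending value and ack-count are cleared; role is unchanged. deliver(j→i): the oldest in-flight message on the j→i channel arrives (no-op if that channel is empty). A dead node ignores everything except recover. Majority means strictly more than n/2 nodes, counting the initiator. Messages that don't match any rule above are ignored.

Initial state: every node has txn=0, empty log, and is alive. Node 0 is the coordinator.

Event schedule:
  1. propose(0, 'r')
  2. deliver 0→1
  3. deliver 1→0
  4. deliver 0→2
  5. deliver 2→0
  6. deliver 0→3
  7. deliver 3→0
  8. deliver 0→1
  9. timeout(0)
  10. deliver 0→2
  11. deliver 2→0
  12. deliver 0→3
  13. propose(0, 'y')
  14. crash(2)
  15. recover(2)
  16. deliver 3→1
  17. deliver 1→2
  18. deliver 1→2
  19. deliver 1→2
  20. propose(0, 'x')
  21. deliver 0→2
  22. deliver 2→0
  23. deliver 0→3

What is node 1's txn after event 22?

[1] propose(0,'r') → N0(coor t1 [-])
[2] deliver 0→1 → N1(part t1 [-])
[3] deliver 1→0 → ∅
[4] deliver 0→2 → N2(part t1 [-])
[5] deliver 2→0 → ∅
[6] deliver 0→3 → N3(part t1 [-])
[7] deliver 3→0 → N0(coor t1 [r])
[8] deliver 0→1 → N1(part t1 [r])
[9] timeout(0) → N0(coor t2 [r])
[10] deliver 0→2 → N2(part t1 [r])
[11] deliver 2→0 → ∅
[12] deliver 0→3 → N3(part t1 [r])
[13] propose(0,'y') → N0(coor t3 [r])
[14] crash(2) → N2(✗part t1 [r])
[15] recover(2) → N2(part t1 [r])
[16] deliver 3→1 → ∅
[17] deliver 1→2 → ∅
[18] deliver 1→2 → ∅
[19] deliver 1→2 → ∅
[20] propose(0,'x') → N0(coor t4 [r])
[21] deliver 0→2 → N2(part t2 [r])
[22] deliver 2→0 → ∅

1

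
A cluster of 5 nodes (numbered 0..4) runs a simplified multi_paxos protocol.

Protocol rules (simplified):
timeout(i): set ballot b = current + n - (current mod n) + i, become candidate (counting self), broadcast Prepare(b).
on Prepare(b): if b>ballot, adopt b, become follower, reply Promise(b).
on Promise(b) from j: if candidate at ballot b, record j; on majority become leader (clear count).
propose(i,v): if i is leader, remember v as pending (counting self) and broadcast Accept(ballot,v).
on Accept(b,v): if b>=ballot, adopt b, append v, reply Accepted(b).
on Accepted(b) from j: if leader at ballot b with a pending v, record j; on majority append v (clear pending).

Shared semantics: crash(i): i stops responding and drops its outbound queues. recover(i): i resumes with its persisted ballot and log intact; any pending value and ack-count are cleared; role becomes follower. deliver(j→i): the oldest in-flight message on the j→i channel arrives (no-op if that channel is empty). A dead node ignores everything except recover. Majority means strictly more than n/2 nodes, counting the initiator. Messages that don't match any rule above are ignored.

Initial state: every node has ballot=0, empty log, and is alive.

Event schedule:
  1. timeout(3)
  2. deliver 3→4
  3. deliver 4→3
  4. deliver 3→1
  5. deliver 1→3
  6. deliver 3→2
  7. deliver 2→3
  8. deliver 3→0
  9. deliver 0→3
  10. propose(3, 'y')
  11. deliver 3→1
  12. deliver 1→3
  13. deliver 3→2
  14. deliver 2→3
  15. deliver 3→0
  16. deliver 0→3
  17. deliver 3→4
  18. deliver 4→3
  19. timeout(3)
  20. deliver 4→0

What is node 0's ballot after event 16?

after 1 — timeout(3): n3:cand/b8/[-]
after 2 — deliver 3→4: n4:foll/b8/[-]
after 3 — deliver 4→3: ·
after 4 — deliver 3→1: n1:foll/b8/[-]
after 5 — deliver 1→3: n3:lead/b8/[-]
after 6 — deliver 3→2: n2:foll/b8/[-]
after 7 — deliver 2→3: ·
after 8 — deliver 3→0: n0:foll/b8/[-]
after 9 — deliver 0→3: ·
after 10 — propose(3,'y'): ·
after 11 — deliver 3→1: n1:foll/b8/[y]
after 12 — deliver 1→3: ·
after 13 — deliver 3→2: n2:foll/b8/[y]
after 14 — deliver 2→3: n3:lead/b8/[y]
after 15 — deliver 3→0: n0:foll/b8/[y]
after 16 — deliver 0→3: ·

8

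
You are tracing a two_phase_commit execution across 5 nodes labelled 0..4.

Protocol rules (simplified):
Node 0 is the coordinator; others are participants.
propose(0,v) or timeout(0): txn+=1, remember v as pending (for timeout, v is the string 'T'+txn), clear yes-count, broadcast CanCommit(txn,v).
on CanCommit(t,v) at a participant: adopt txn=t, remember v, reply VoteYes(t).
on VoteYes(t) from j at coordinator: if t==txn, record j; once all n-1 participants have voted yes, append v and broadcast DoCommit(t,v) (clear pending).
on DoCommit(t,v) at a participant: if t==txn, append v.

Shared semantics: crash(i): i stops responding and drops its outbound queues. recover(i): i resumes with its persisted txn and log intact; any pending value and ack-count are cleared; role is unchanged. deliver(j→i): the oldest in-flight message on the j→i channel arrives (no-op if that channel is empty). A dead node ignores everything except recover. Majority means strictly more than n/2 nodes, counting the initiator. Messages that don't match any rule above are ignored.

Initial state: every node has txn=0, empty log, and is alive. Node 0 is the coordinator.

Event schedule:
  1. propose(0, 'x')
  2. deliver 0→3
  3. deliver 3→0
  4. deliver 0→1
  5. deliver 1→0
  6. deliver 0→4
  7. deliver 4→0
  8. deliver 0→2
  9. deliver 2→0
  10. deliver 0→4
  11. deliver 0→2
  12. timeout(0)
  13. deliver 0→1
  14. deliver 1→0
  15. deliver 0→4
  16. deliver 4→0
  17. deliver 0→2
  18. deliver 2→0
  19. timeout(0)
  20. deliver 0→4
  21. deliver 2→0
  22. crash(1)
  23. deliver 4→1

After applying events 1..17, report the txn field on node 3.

after 1 — propose(0,'x'): n0:coor/t1/[-]
after 2 — deliver 0→3: n3:part/t1/[-]
after 3 — deliver 3→0: ·
after 4 — deliver 0→1: n1:part/t1/[-]
after 5 — deliver 1→0: ·
after 6 — deliver 0→4: n4:part/t1/[-]
after 7 — deliver 4→0: ·
after 8 — deliver 0→2: n2:part/t1/[-]
after 9 — deliver 2→0: n0:coor/t1/[x]
after 10 — deliver 0→4: n4:part/t1/[x]
after 11 — deliver 0→2: n2:part/t1/[x]
after 12 — timeout(0): n0:coor/t2/[x]
after 13 — deliver 0→1: n1:part/t1/[x]
after 14 — deliver 1→0: ·
after 15 — deliver 0→4: n4:part/t2/[x]
after 16 — deliver 4→0: ·
after 17 — deliver 0→2: n2:part/t2/[x]

1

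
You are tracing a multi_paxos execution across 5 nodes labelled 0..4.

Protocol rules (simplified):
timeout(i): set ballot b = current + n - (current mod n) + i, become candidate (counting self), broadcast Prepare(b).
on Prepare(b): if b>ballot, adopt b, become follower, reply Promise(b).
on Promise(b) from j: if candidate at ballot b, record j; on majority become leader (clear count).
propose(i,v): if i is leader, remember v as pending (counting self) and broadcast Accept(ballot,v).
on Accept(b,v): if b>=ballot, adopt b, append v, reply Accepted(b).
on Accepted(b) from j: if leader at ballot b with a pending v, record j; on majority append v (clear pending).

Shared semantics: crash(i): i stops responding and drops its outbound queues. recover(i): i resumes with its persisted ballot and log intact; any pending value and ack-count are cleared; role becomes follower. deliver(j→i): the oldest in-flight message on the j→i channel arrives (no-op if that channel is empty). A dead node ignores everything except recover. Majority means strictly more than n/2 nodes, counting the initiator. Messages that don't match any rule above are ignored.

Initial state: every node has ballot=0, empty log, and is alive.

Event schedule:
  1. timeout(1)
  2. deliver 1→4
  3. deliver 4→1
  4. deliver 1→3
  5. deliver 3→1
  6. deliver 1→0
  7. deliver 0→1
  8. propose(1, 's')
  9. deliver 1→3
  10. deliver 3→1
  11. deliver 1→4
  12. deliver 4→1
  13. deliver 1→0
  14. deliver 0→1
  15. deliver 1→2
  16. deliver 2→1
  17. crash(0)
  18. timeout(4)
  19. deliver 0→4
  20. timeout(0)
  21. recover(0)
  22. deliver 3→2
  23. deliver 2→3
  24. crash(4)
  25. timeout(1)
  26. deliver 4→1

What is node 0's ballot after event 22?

step 1 timeout(1): 1={cand,b=6,log=-}
step 2 deliver 1→4: 4={foll,b=6,log=-}
step 3 deliver 4→1: —
step 4 deliver 1→3: 3={foll,b=6,log=-}
step 5 deliver 3→1: 1={lead,b=6,log=-}
step 6 deliver 1→0: 0={foll,b=6,log=-}
step 7 deliver 0→1: —
step 8 propose(1,'s'): —
step 9 deliver 1→3: 3={foll,b=6,log=s}
step 10 deliver 3→1: —
step 11 deliver 1→4: 4={foll,b=6,log=s}
step 12 deliver 4→1: 1={lead,b=6,log=s}
step 13 deliver 1→0: 0={foll,b=6,log=s}
step 14 deliver 0→1: —
step 15 deliver 1→2: 2={foll,b=6,log=-}
step 16 deliver 2→1: —
step 17 crash(0): 0={✗foll,b=6,log=s}
step 18 timeout(4): 4={cand,b=14,log=s}
step 19 deliver 0→4: —
step 20 timeout(0): —
step 21 recover(0): 0={foll,b=6,log=s}
step 22 deliver 3→2: —

6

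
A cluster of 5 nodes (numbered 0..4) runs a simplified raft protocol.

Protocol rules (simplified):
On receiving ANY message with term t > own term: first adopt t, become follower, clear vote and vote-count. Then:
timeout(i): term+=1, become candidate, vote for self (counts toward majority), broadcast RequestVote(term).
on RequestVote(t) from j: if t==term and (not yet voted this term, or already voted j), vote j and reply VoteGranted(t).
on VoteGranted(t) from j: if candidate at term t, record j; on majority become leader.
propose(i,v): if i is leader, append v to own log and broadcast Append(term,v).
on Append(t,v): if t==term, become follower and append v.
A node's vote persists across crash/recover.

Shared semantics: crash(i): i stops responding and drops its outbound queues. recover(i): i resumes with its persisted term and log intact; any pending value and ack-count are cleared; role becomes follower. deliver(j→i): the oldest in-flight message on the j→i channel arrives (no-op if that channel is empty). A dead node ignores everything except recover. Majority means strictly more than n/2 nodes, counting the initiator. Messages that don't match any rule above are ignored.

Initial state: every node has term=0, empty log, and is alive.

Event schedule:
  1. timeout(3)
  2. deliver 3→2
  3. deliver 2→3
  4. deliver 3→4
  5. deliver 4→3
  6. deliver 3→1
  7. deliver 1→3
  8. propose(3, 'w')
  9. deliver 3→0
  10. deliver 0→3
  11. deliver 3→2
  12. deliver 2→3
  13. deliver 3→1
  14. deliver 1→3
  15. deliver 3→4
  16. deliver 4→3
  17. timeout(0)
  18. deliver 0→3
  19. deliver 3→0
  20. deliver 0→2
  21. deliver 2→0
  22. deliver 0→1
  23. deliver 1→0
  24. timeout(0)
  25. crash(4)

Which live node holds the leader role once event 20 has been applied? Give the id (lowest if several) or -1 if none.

step 1 timeout(3): 3={cand,t=1,log=-}
step 2 deliver 3→2: 2={foll,t=1,log=-}
step 3 deliver 2→3: —
step 4 deliver 3→4: 4={foll,t=1,log=-}
step 5 deliver 4→3: 3={lead,t=1,log=-}
step 6 deliver 3→1: 1={foll,t=1,log=-}
step 7 deliver 1→3: —
step 8 propose(3,'w'): 3={lead,t=1,log=w}
step 9 deliver 3→0: 0={foll,t=1,log=-}
step 10 deliver 0→3: —
step 11 deliver 3→2: 2={foll,t=1,log=w}
step 12 deliver 2→3: —
step 13 deliver 3→1: 1={foll,t=1,log=w}
step 14 deliver 1→3: —
step 15 deliver 3→4: 4={foll,t=1,log=w}
step 16 deliver 4→3: —
step 17 timeout(0): 0={cand,t=2,log=-}
step 18 deliver 0→3: 3={foll,t=2,log=w}
step 19 deliver 3→0: —
step 20 deliver 0→2: 2={foll,t=2,log=w}

-1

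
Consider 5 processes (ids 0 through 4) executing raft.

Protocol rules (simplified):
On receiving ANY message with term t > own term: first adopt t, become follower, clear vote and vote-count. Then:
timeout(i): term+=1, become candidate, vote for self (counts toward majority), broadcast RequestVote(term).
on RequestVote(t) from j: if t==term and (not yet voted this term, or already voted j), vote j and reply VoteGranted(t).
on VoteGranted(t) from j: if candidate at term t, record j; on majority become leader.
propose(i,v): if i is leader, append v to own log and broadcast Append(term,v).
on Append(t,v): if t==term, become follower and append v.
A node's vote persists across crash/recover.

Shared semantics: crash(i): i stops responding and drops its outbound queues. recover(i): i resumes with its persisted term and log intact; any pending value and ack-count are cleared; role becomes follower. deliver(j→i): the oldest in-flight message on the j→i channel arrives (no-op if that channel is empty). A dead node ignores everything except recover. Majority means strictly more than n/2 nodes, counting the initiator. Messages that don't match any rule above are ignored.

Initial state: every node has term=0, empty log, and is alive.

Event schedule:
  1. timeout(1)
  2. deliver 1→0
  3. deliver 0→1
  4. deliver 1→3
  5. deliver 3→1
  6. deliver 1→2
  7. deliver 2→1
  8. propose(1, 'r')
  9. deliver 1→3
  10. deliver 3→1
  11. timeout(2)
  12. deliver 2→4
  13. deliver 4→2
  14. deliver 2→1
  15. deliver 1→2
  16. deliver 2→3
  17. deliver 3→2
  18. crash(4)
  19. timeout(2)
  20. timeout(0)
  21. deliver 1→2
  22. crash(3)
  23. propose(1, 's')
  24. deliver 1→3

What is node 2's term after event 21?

e1 timeout(1): 1[cand,t=1,-]
e2 deliver 1→0: 0[foll,t=1,-]
e3 deliver 0→1: ·
e4 deliver 1→3: 3[foll,t=1,-]
e5 deliver 3→1: 1[lead,t=1,-]
e6 deliver 1→2: 2[foll,t=1,-]
e7 deliver 2→1: ·
e8 propose(1,'r'): 1[lead,t=1,r]
e9 deliver 1→3: 3[foll,t=1,r]
e10 deliver 3→1: ·
e11 timeout(2): 2[cand,t=2,-]
e12 deliver 2→4: 4[foll,t=2,-]
e13 deliver 4→2: ·
e14 deliver 2→1: 1[foll,t=2,r]
e15 deliver 1→2: ·
e16 deliver 2→3: 3[foll,t=2,r]
e17 deliver 3→2: 2[lead,t=2,-]
e18 crash(4): 4[✗foll,t=2,-]
e19 timeout(2): 2[cand,t=3,-]
e20 timeout(0): 0[cand,t=2,-]
e21 deliver 1→2: ·

3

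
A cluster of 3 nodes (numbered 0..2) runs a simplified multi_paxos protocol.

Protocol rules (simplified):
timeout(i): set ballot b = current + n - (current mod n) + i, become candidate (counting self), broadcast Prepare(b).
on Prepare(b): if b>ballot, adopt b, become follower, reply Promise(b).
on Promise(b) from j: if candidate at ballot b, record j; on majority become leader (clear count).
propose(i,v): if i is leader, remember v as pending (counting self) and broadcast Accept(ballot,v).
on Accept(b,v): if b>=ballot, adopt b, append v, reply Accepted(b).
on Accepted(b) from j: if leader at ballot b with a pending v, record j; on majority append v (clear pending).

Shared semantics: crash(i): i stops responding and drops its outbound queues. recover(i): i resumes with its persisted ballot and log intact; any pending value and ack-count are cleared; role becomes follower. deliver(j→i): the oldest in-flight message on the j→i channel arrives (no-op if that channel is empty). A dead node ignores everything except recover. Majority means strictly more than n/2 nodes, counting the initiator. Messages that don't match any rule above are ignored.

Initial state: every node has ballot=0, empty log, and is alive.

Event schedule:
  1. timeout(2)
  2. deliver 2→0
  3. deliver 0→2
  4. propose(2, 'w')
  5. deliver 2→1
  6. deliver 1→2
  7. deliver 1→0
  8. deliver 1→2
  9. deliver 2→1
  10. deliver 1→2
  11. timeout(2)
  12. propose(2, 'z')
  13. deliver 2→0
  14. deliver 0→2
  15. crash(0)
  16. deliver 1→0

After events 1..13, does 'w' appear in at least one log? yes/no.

yes

step 1 timeout(2): 2={cand,b=5,log=-}
step 2 deliver 2→0: 0={foll,b=5,log=-}
step 3 deliver 0→2: 2={lead,b=5,log=-}
step 4 propose(2,'w'): —
step 5 deliver 2→1: 1={foll,b=5,log=-}
step 6 deliver 1→2: —
step 7 deliver 1→0: —
step 8 deliver 1→2: —
step 9 deliver 2→1: 1={foll,b=5,log=w}
step 10 deliver 1→2: 2={lead,b=5,log=w}
step 11 timeout(2): 2={cand,b=8,log=w}
step 12 propose(2,'z'): —
step 13 deliver 2→0: 0={foll,b=5,log=w}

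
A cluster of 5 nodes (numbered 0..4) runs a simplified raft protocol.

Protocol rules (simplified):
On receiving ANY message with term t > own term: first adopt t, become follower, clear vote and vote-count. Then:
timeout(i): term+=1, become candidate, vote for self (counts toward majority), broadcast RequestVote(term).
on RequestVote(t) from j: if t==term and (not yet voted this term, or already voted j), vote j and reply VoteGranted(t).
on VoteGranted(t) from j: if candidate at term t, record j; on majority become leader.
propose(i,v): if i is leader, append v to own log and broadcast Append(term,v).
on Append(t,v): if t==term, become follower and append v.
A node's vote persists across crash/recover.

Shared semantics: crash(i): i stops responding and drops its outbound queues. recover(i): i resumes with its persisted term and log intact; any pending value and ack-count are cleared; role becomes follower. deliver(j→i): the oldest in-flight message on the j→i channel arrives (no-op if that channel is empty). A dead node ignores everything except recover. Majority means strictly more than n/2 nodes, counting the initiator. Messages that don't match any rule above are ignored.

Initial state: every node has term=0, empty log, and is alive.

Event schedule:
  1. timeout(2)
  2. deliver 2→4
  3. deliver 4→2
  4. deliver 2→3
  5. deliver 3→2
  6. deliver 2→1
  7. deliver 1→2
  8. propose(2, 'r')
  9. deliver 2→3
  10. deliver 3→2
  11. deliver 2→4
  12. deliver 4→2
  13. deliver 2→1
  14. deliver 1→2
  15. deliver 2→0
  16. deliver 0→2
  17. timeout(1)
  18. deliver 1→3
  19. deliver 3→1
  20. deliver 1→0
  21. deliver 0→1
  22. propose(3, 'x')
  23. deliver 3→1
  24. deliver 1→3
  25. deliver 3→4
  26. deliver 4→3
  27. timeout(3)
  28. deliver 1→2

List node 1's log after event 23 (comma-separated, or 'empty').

step 1 timeout(2): 2={cand,t=1,log=-}
step 2 deliver 2→4: 4={foll,t=1,log=-}
step 3 deliver 4→2: —
step 4 deliver 2→3: 3={foll,t=1,log=-}
step 5 deliver 3→2: 2={lead,t=1,log=-}
step 6 deliver 2→1: 1={foll,t=1,log=-}
step 7 deliver 1→2: —
step 8 propose(2,'r'): 2={lead,t=1,log=r}
step 9 deliver 2→3: 3={foll,t=1,log=r}
step 10 deliver 3→2: —
step 11 deliver 2→4: 4={foll,t=1,log=r}
step 12 deliver 4→2: —
step 13 deliver 2→1: 1={foll,t=1,log=r}
step 14 deliver 1→2: —
step 15 deliver 2→0: 0={foll,t=1,log=-}
step 16 deliver 0→2: —
step 17 timeout(1): 1={cand,t=2,log=r}
step 18 deliver 1→3: 3={foll,t=2,log=r}
step 19 deliver 3→1: —
step 20 deliver 1→0: 0={foll,t=2,log=-}
step 21 deliver 0→1: 1={lead,t=2,log=r}
step 22 propose(3,'x'): —
step 23 deliver 3→1: —

r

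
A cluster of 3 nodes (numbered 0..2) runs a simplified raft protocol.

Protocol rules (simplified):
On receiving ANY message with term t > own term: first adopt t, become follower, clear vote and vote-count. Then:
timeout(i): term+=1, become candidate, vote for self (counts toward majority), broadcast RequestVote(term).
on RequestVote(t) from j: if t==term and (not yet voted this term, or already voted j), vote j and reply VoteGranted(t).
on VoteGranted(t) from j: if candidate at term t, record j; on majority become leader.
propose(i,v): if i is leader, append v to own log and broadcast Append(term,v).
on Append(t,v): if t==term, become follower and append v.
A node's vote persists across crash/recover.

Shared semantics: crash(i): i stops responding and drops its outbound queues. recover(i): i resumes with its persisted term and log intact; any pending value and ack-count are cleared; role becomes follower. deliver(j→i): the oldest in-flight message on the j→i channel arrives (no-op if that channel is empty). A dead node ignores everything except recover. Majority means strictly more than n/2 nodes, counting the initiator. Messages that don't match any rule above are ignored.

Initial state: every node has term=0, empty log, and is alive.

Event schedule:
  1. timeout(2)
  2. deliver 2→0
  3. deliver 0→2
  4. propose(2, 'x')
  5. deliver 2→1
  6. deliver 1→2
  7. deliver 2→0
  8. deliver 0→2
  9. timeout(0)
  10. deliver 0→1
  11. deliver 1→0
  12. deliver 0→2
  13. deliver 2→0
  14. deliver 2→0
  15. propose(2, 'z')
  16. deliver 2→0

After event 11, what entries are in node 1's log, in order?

after 1 — timeout(2): n2:cand/t1/[-]
after 2 — deliver 2→0: n0:foll/t1/[-]
after 3 — deliver 0→2: n2:lead/t1/[-]
after 4 — propose(2,'x'): n2:lead/t1/[x]
after 5 — deliver 2→1: n1:foll/t1/[-]
after 6 — deliver 1→2: ·
after 7 — deliver 2→0: n0:foll/t1/[x]
after 8 — deliver 0→2: ·
after 9 — timeout(0): n0:cand/t2/[x]
after 10 — deliver 0→1: n1:foll/t2/[-]
after 11 — deliver 1→0: n0:lead/t2/[x]

empty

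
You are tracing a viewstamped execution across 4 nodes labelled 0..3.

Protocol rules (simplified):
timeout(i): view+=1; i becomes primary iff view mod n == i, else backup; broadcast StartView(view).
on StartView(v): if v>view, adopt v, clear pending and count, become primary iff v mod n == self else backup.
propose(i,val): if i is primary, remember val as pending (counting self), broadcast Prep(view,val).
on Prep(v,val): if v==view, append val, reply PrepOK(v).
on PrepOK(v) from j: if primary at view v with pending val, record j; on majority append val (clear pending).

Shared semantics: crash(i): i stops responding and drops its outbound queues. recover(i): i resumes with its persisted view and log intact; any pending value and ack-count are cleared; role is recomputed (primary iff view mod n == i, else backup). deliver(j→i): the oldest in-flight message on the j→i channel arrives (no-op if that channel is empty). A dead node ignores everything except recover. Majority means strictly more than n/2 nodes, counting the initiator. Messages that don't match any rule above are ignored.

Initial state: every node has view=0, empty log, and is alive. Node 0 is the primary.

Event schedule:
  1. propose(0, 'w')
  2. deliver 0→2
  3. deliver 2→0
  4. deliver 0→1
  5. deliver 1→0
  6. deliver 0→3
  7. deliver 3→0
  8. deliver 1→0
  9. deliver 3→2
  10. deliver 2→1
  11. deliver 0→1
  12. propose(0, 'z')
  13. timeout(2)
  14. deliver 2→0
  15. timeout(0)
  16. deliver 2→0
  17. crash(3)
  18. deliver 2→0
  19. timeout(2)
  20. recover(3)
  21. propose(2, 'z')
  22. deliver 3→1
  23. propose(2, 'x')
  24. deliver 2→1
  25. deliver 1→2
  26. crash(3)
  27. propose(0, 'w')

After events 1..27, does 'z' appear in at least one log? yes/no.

no

step 1 propose(0,'w'): —
step 2 deliver 0→2: 2={back,v=0,log=w}
step 3 deliver 2→0: —
step 4 deliver 0→1: 1={back,v=0,log=w}
step 5 deliver 1→0: 0={prim,v=0,log=w}
step 6 deliver 0→3: 3={back,v=0,log=w}
step 7 deliver 3→0: —
step 8 deliver 1→0: —
step 9 deliver 3→2: —
step 10 deliver 2→1: —
step 11 deliver 0→1: —
step 12 propose(0,'z'): —
step 13 timeout(2): 2={back,v=1,log=w}
step 14 deliver 2→0: 0={back,v=1,log=w}
step 15 timeout(0): 0={back,v=2,log=w}
step 16 deliver 2→0: —
step 17 crash(3): 3={✗back,v=0,log=w}
step 18 deliver 2→0: —
step 19 timeout(2): 2={prim,v=2,log=w}
step 20 recover(3): 3={back,v=0,log=w}
step 21 propose(2,'z'): —
step 22 deliver 3→1: —
step 23 propose(2,'x'): —
step 24 deliver 2→1: 1={prim,v=1,log=w}
step 25 deliver 1→2: —
step 26 crash(3): 3={✗back,v=0,log=w}
step 27 propose(0,'w'): —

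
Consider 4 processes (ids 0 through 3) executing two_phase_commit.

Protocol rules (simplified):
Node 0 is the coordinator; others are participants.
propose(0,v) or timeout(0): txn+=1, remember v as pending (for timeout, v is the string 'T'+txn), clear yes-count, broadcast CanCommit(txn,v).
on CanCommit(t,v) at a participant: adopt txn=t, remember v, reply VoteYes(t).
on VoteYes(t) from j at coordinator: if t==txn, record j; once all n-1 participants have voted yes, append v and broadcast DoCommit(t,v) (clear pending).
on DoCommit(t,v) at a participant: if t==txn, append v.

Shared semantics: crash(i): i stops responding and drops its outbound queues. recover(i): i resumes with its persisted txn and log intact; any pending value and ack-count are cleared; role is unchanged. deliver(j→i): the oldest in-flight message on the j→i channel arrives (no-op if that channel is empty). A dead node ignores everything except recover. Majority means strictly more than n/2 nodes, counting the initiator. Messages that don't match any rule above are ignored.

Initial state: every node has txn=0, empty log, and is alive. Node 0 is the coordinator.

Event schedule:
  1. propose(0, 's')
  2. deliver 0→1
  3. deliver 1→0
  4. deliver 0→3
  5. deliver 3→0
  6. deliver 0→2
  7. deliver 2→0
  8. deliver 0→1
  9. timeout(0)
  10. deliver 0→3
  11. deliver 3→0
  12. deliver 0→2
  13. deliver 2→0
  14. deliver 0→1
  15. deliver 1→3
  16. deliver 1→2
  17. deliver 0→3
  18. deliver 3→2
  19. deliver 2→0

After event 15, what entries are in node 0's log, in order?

s

after 1 — propose(0,'s'): n0:coor/t1/[-]
after 2 — deliver 0→1: n1:part/t1/[-]
after 3 — deliver 1→0: ·
after 4 — deliver 0→3: n3:part/t1/[-]
after 5 — deliver 3→0: ·
after 6 — deliver 0→2: n2:part/t1/[-]
after 7 — deliver 2→0: n0:coor/t1/[s]
after 8 — deliver 0→1: n1:part/t1/[s]
after 9 — timeout(0): n0:coor/t2/[s]
after 10 — deliver 0→3: n3:part/t1/[s]
after 11 — deliver 3→0: ·
after 12 — deliver 0→2: n2:part/t1/[s]
after 13 — deliver 2→0: ·
after 14 — deliver 0→1: n1:part/t2/[s]
after 15 — deliver 1→3: ·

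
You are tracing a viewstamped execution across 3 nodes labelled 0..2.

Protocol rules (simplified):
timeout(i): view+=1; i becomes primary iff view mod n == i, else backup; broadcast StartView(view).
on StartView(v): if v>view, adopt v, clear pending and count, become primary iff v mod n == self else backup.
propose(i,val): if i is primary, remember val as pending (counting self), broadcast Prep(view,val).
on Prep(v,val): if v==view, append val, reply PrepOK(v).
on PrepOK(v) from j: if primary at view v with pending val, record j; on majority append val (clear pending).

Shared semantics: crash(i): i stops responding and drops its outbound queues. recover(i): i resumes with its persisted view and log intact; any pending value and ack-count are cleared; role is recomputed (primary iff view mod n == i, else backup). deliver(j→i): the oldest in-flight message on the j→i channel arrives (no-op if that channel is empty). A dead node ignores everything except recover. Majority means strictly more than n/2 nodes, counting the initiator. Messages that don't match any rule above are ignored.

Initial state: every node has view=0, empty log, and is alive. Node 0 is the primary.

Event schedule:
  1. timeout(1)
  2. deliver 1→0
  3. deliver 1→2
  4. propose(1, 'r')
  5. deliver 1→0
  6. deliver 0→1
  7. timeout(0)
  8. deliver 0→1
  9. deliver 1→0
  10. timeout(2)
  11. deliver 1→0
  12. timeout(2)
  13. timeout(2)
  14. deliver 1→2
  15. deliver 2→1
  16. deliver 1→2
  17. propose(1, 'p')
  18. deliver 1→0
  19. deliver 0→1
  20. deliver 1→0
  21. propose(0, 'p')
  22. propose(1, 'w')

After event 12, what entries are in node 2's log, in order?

empty

step 1 timeout(1): 1={prim,v=1,log=-}
step 2 deliver 1→0: 0={back,v=1,log=-}
step 3 deliver 1→2: 2={back,v=1,log=-}
step 4 propose(1,'r'): —
step 5 deliver 1→0: 0={back,v=1,log=r}
step 6 deliver 0→1: 1={prim,v=1,log=r}
step 7 timeout(0): 0={back,v=2,log=r}
step 8 deliver 0→1: 1={back,v=2,log=r}
step 9 deliver 1→0: —
step 10 timeout(2): 2={prim,v=2,log=-}
step 11 deliver 1→0: —
step 12 timeout(2): 2={back,v=3,log=-}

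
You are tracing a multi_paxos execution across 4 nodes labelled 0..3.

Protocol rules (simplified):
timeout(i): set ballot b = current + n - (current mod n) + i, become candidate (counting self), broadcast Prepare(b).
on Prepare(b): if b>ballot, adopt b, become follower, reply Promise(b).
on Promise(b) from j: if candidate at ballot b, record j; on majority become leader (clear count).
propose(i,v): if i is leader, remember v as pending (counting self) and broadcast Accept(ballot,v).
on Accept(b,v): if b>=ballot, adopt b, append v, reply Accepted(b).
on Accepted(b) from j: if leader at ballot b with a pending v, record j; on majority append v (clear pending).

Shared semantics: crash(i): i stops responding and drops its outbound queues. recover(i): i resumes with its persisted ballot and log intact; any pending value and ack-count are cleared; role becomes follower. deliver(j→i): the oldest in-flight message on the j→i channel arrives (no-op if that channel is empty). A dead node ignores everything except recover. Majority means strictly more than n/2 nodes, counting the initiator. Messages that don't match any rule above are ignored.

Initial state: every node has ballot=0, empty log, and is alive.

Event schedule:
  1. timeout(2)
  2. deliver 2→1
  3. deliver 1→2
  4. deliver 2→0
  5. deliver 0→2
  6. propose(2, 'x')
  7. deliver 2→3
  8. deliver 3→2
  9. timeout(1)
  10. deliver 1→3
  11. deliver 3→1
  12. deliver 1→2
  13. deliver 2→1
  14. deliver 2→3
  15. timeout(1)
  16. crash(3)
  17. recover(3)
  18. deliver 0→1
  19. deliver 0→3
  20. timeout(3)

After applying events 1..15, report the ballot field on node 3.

1. timeout(2):  <2:cand b6 ->
2. deliver 2→1:  <1:foll b6 ->
3. deliver 1→2:  nop
4. deliver 2→0:  <0:foll b6 ->
5. deliver 0→2:  <2:lead b6 ->
6. propose(2,'x'):  nop
7. deliver 2→3:  <3:foll b6 ->
8. deliver 3→2:  nop
9. timeout(1):  <1:cand b9 ->
10. deliver 1→3:  <3:foll b9 ->
11. deliver 3→1:  nop
12. deliver 1→2:  <2:foll b9 ->
13. deliver 2→1:  nop
14. deliver 2→3:  nop
15. timeout(1):  <1:cand b13 ->

9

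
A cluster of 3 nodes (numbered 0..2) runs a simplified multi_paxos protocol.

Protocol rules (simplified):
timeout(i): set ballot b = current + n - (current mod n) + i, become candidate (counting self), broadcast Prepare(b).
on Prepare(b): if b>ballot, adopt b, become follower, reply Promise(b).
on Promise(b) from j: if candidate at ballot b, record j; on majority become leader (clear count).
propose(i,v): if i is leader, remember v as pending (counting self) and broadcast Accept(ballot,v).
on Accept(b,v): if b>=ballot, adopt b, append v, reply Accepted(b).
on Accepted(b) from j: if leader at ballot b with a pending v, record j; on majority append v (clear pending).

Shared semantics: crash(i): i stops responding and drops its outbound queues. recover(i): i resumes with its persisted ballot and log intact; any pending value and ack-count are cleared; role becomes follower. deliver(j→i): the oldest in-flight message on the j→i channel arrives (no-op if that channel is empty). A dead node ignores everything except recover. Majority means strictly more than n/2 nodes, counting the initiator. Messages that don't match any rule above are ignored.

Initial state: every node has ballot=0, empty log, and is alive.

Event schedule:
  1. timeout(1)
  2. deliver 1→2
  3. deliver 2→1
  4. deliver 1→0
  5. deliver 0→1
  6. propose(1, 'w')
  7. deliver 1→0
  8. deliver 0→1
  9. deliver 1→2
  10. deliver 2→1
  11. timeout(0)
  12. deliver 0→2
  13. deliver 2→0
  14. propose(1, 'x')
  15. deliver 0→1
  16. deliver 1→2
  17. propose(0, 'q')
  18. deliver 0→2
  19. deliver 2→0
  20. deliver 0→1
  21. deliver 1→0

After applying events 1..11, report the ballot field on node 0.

6

after 1 — timeout(1): n1:cand/b4/[-]
after 2 — deliver 1→2: n2:foll/b4/[-]
after 3 — deliver 2→1: n1:lead/b4/[-]
after 4 — deliver 1→0: n0:foll/b4/[-]
after 5 — deliver 0→1: ·
after 6 — propose(1,'w'): ·
after 7 — deliver 1→0: n0:foll/b4/[w]
after 8 — deliver 0→1: n1:lead/b4/[w]
after 9 — deliver 1→2: n2:foll/b4/[w]
after 10 — deliver 2→1: ·
after 11 — timeout(0): n0:cand/b6/[w]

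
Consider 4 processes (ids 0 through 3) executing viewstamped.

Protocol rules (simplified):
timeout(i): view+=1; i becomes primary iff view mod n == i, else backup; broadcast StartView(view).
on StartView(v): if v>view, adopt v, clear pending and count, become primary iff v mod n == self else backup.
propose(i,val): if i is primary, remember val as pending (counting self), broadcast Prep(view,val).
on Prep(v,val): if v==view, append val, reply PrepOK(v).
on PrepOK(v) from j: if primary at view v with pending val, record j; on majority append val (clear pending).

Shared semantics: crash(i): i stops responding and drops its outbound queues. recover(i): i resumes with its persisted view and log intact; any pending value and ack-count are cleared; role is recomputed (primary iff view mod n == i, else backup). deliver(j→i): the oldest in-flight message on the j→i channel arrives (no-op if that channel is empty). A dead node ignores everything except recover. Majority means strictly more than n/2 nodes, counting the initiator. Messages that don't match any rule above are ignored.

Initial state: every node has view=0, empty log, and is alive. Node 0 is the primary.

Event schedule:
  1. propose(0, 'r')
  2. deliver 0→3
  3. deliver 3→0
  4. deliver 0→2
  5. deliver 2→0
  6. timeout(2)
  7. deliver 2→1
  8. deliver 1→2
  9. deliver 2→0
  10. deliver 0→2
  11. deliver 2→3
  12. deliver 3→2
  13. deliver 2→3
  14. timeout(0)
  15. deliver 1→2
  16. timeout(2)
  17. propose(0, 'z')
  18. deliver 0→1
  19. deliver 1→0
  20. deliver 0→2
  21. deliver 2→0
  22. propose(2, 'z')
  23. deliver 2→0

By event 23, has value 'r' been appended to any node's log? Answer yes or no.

yes

e1 propose(0,'r'): ·
e2 deliver 0→3: 3[back,v=0,r]
e3 deliver 3→0: ·
e4 deliver 0→2: 2[back,v=0,r]
e5 deliver 2→0: 0[prim,v=0,r]
e6 timeout(2): 2[back,v=1,r]
e7 deliver 2→1: 1[prim,v=1,-]
e8 deliver 1→2: ·
e9 deliver 2→0: 0[back,v=1,r]
e10 deliver 0→2: ·
e11 deliver 2→3: 3[back,v=1,r]
e12 deliver 3→2: ·
e13 deliver 2→3: ·
e14 timeout(0): 0[back,v=2,r]
e15 deliver 1→2: ·
e16 timeout(2): 2[prim,v=2,r]
e17 propose(0,'z'): ·
e18 deliver 0→1: ·
e19 deliver 1→0: ·
e20 deliver 0→2: ·
e21 deliver 2→0: ·
e22 propose(2,'z'): ·
e23 deliver 2→0: 0[back,v=2,r,z]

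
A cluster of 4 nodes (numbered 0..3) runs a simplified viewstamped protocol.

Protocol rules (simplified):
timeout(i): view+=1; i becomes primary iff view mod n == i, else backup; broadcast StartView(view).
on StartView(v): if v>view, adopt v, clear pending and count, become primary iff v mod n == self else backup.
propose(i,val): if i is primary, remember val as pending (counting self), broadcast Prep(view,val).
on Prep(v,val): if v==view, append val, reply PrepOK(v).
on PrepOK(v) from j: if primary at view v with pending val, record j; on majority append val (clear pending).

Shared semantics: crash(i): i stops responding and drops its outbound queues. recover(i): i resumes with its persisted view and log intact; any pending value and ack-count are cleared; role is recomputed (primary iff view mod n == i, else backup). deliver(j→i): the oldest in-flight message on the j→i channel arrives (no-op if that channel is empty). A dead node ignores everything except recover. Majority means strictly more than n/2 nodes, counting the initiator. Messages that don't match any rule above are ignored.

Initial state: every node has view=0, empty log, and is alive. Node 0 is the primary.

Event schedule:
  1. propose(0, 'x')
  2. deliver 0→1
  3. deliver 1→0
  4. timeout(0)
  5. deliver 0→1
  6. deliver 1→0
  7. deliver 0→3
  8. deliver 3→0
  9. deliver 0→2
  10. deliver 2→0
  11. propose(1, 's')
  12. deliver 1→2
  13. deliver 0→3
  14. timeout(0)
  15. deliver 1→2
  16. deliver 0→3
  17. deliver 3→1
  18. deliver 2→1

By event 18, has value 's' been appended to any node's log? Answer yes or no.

e1 propose(0,'x'): ·
e2 deliver 0→1: 1[back,v=0,x]
e3 deliver 1→0: ·
e4 timeout(0): 0[back,v=1,-]
e5 deliver 0→1: 1[prim,v=1,x]
e6 deliver 1→0: ·
e7 deliver 0→3: 3[back,v=0,x]
e8 deliver 3→0: ·
e9 deliver 0→2: 2[back,v=0,x]
e10 deliver 2→0: ·
e11 propose(1,'s'): ·
e12 deliver 1→2: ·
e13 deliver 0→3: 3[back,v=1,x]
e14 timeout(0): 0[back,v=2,-]
e15 deliver 1→2: ·
e16 deliver 0→3: 3[back,v=2,x]
e17 deliver 3→1: ·
e18 deliver 2→1: ·

no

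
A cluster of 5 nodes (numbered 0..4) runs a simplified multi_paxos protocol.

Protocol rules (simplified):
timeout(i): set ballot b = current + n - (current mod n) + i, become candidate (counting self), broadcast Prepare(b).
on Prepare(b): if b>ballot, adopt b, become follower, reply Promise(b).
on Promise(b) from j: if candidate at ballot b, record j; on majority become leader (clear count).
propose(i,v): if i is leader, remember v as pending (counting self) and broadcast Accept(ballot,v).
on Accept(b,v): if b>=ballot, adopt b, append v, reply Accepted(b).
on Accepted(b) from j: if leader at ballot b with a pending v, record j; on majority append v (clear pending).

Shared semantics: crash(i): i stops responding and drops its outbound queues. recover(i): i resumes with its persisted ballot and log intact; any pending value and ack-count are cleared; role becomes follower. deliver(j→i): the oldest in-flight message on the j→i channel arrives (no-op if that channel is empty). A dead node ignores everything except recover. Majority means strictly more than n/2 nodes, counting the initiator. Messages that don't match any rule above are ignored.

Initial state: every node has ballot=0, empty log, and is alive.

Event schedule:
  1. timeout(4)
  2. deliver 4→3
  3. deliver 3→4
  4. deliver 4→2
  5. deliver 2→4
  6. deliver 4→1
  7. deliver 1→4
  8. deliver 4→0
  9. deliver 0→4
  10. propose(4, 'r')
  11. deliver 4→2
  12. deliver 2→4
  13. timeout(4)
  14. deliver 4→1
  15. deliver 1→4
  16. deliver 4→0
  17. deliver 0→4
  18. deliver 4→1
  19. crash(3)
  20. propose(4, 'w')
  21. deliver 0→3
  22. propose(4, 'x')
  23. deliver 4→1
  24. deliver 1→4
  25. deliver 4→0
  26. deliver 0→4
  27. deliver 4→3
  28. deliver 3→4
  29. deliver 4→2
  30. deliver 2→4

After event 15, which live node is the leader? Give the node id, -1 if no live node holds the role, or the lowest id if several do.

-1

1. timeout(4):  <4:cand b9 ->
2. deliver 4→3:  <3:foll b9 ->
3. deliver 3→4:  nop
4. deliver 4→2:  <2:foll b9 ->
5. deliver 2→4:  <4:lead b9 ->
6. deliver 4→1:  <1:foll b9 ->
7. deliver 1→4:  nop
8. deliver 4→0:  <0:foll b9 ->
9. deliver 0→4:  nop
10. propose(4,'r'):  nop
11. deliver 4→2:  <2:foll b9 r>
12. deliver 2→4:  nop
13. timeout(4):  <4:cand b14 ->
14. deliver 4→1:  <1:foll b9 r>
15. deliver 1→4:  nop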